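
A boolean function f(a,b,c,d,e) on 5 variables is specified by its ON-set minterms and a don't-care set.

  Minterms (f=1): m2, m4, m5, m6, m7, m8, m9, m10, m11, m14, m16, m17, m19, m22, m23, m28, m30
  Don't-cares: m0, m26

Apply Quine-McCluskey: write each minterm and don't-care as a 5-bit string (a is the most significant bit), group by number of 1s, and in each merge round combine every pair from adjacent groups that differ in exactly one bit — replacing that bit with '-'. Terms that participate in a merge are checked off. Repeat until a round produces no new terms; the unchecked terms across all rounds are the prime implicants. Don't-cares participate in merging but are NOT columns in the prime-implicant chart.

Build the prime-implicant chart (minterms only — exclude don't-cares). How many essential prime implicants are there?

Round 0: 00000✓ 00010✓ 00100✓ 00101✓ 00110✓ 00111✓ 01000✓ 01001✓ 01010✓ 01011✓ 01110✓ 10000✓ 10001✓ 10011✓ 10110✓ 10111✓ 11010✓ 11100✓ 11110✓
Round 1: -0000 -0110✓ -0111✓ -1010✓ -1110✓ 0-000✓ 0-010✓ 0-110✓ 00-00✓ 00-10✓ 000-0✓ 001-0✓ 001-1✓ 0010-✓ 0011-✓ 01-10✓ 010-0✓ 010-1✓ 0100-✓ 0101-✓ 1-110✓ 10-11 100-1 1000- 1011-✓ 11-10✓ 111-0
Round 2: --110 -011- -1-10 0--10 0-0-0 00--0 001-- 010--
PIs = {--110, -0000, -011-, -1-10, 0--10, 0-0-0, 00--0, 001--, 010--, 10-11, 100-1, 1000-, 111-0}
Coverage chart:
  m2: 0--10,0-0-0,00--0
  m4: 00--0,001--
  m5: 001-- ←essential
  m6: --110,-011-,0--10,00--0,001--
  m7: -011-,001--
  m8: 0-0-0,010--
  m9: 010-- ←essential
  m10: -1-10,0--10,0-0-0,010--
  m11: 010-- ←essential
  m14: --110,-1-10,0--10
  m16: -0000,1000-
  m17: 100-1,1000-
  m19: 10-11,100-1
  m22: --110,-011-
  m23: -011-,10-11
  m28: 111-0 ←essential
  m30: --110,-1-10,111-0
Essential: 001--, 010--, 111-0

3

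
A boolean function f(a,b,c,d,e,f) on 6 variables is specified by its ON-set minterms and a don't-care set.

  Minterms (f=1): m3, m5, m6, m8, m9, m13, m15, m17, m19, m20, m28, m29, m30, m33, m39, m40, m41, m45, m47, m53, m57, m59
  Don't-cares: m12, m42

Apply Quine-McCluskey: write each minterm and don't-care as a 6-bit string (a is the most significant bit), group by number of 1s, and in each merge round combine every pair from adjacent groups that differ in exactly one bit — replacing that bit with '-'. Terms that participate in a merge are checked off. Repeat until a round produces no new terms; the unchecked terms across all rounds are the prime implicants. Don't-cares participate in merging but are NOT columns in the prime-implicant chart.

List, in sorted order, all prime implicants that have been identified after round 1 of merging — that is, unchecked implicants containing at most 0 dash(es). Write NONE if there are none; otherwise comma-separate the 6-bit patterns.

Round 0: 000011✓ 000101✓ 000110 001000✓ 001001✓ 001100✓ 001101✓ 001111✓ 010001✓ 010011✓ 010100✓ 011100✓ 011101✓ 011110✓ 100001✓ 100111✓ 101000✓ 101001✓ 101010✓ 101101✓ 101111✓ 110101 111001✓ 111011✓
Round 1: -01000✓ -01001✓ -01101✓ -01111✓ 0-0011 0-1100✓ 0-1101✓ 00-101 001-00✓ 001-01✓ 00100-✓ 0011-1✓ 00110-✓ 01-100 0100-1 0111-0 01110-✓ 1-1001 10-001 10-111 101-01✓ 1010-0 10100-✓ 1011-1✓ 1110-1
Round 2: -01-01 -0100- -011-1 0-110- 001-0-
PIs = {-01-01, -0100-, -011-1, 0-0011, 0-110-, 00-101, 000110, 001-0-, 01-100, 0100-1, 0111-0, 1-1001, 10-001, 10-111, 1010-0, 110101, 1110-1}

000110, 110101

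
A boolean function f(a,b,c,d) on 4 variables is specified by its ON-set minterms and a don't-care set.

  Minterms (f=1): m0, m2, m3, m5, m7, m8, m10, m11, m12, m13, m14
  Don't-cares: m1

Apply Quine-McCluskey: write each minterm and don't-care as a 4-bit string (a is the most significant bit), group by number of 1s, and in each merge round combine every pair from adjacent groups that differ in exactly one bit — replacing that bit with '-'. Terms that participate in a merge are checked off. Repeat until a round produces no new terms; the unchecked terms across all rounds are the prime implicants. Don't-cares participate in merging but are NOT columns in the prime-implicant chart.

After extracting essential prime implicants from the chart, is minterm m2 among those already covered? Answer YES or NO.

YES

[col 0] 0000*, 0001*, 0010*, 0011*, 0101*, 0111*, 1000*, 1010*, 1011*, 1100*, 1101*, 1110*
[col 1] -000*, -010*, -011*, -101, 0-01*, 0-11*, 00-0*, 00-1*, 000-*, 001-*, 01-1*, 1-00*, 1-10*, 10-0*, 101-*, 11-0*, 110-
[col 2] -0-0, -01-, 0--1, 00--, 1--0
Prime implicants: -0-0, -01-, -101, 0--1, 00--, 1--0, 110-
PI chart (minterm → PIs covering it):
  0 | -0-0,00--
  2 | -0-0,-01-,00--
  3 | -01-,0--1,00--
  5 | -101,0--1
  7 | 0--1  (sole → essential)
  8 | -0-0,1--0
  10 | -0-0,-01-,1--0
  11 | -01-  (sole → essential)
  12 | 1--0,110-
  13 | -101,110-
  14 | 1--0  (sole → essential)
Essential prime implicants: -01-, 0--1, 1--0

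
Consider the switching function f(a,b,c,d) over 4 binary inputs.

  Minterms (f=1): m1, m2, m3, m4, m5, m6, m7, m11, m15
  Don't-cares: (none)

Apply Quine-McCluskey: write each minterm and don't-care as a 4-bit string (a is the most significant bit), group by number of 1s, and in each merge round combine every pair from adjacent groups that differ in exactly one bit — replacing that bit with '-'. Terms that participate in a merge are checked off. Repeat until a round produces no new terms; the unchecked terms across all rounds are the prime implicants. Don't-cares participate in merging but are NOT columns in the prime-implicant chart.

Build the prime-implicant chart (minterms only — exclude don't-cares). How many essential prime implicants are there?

size-2^0 implicants → 0001(✓)  0010(✓)  0011(✓)  0100(✓)  0101(✓)  0110(✓)  0111(✓)  1011(✓)  1111(✓)
size-2^1 implicants → -011(✓)  -111(✓)  0-01(✓)  0-10(✓)  0-11(✓)  00-1(✓)  001-(✓)  01-0(✓)  01-1(✓)  010-(✓)  011-(✓)  1-11(✓)
size-2^2 implicants → --11  0--1  0-1-  01--
Unchecked terms (primes): --11, 0--1, 0-1-, 01--
Minterm coverage:
  m1 ⊆ 0--1 [E]
  m2 ⊆ 0-1- [E]
  m3 ⊆ --11,0--1,0-1-
  m4 ⊆ 01-- [E]
  m5 ⊆ 0--1,01--
  m6 ⊆ 0-1-,01--
  m7 ⊆ --11,0--1,0-1-,01--
  m11 ⊆ --11 [E]
  m15 ⊆ --11 [E]
E = {--11, 0--1, 0-1-, 01--}

4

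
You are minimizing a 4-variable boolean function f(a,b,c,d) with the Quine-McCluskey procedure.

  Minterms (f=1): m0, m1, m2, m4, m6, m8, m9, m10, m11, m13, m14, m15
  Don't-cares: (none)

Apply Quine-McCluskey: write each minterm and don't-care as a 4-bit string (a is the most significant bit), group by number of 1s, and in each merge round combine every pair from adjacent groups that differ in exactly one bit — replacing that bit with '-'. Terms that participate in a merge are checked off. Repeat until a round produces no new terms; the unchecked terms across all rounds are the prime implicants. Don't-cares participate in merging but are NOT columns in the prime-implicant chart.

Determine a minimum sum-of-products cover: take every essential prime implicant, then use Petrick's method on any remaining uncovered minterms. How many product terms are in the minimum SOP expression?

[col 0] 0000*, 0001*, 0010*, 0100*, 0110*, 1000*, 1001*, 1010*, 1011*, 1101*, 1110*, 1111*
[col 1] -000*, -001*, -010*, -110*, 0-00*, 0-10*, 00-0*, 000-*, 01-0*, 1-01*, 1-10*, 1-11*, 10-0*, 10-1*, 100-*, 101-*, 11-1*, 111-*
[col 2] --10, -0-0, -00-, 0--0, 1--1, 1-1-, 10--
Prime implicants: --10, -0-0, -00-, 0--0, 1--1, 1-1-, 10--
PI chart (minterm → PIs covering it):
  0 | -0-0,-00-,0--0
  1 | -00-  (sole → essential)
  2 | --10,-0-0,0--0
  4 | 0--0  (sole → essential)
  6 | --10,0--0
  8 | -0-0,-00-,10--
  9 | -00-,1--1,10--
  10 | --10,-0-0,1-1-,10--
  11 | 1--1,1-1-,10--
  13 | 1--1  (sole → essential)
  14 | --10,1-1-
  15 | 1--1,1-1-
Essential prime implicants: -00-, 0--0, 1--1
Petrick residual → --10
Minimum SOP uses 4 PIs: cd' + b'c' + a'd' + ad

4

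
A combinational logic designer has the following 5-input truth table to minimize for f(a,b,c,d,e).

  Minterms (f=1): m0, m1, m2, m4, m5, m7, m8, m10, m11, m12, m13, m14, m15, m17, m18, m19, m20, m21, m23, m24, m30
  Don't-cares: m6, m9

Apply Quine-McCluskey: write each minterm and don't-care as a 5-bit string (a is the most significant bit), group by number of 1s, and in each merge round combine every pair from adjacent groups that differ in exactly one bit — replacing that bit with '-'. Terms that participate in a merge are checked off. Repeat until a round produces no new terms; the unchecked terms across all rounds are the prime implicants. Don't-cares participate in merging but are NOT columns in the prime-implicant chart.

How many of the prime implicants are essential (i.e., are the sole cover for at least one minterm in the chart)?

4

Round 0: 00000✓ 00001✓ 00010✓ 00100✓ 00101✓ 00110✓ 00111✓ 01000✓ 01001✓ 01010✓ 01011✓ 01100✓ 01101✓ 01110✓ 01111✓ 10001✓ 10010✓ 10011✓ 10100✓ 10101✓ 10111✓ 11000✓ 11110✓
Round 1: -0001✓ -0010 -0100✓ -0101✓ -0111✓ -1000 -1110 0-000✓ 0-001✓ 0-010✓ 0-100✓ 0-101✓ 0-110✓ 0-111✓ 00-00✓ 00-01✓ 00-10✓ 000-0✓ 0000-✓ 001-0✓ 001-1✓ 0010-✓ 0011-✓ 01-00✓ 01-01✓ 01-10✓ 01-11✓ 010-0✓ 010-1✓ 0100-✓ 0101-✓ 011-0✓ 011-1✓ 0110-✓ 0111-✓ 10-01✓ 10-11✓ 100-1✓ 1001- 101-1✓ 1010-✓
Round 2: -0-01 -01-1 -010- 0--00✓ 0--01✓ 0--10✓ 0-0-0✓ 0-00-✓ 0-1-0✓ 0-1-1✓ 0-10-✓ 0-11-✓ 00--0✓ 00-0-✓ 001--✓ 01--0✓ 01--1✓ 01-0-✓ 01-1-✓ 010--✓ 011--✓ 10--1
Round 3: 0---0 0--0- 0-1-- 01---
PIs = {-0-01, -0010, -01-1, -010-, -1000, -1110, 0---0, 0--0-, 0-1--, 01---, 10--1, 1001-}
Coverage chart:
  m0: 0---0,0--0-
  m1: -0-01,0--0-
  m2: -0010,0---0
  m4: -010-,0---0,0--0-,0-1--
  m5: -0-01,-01-1,-010-,0--0-,0-1--
  m7: -01-1,0-1--
  m8: -1000,0---0,0--0-,01---
  m10: 0---0,01---
  m11: 01--- ←essential
  m12: 0---0,0--0-,0-1--,01---
  m13: 0--0-,0-1--,01---
  m14: -1110,0---0,0-1--,01---
  m15: 0-1--,01---
  m17: -0-01,10--1
  m18: -0010,1001-
  m19: 10--1,1001-
  m20: -010- ←essential
  m21: -0-01,-01-1,-010-,10--1
  m23: -01-1,10--1
  m24: -1000 ←essential
  m30: -1110 ←essential
Essential: -010-, -1000, -1110, 01---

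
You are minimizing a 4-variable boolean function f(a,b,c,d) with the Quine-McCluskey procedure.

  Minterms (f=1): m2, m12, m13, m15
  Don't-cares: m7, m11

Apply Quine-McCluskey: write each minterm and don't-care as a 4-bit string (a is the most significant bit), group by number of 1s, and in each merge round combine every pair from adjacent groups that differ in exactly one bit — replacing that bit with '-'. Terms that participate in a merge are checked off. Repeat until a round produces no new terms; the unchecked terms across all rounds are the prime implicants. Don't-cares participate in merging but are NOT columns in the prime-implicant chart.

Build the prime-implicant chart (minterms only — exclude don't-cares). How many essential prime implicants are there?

[col 0] 0010, 0111*, 1011*, 1100*, 1101*, 1111*
[col 1] -111, 1-11, 11-1, 110-
Prime implicants: -111, 0010, 1-11, 11-1, 110-
PI chart (minterm → PIs covering it):
  2 | 0010  (sole → essential)
  12 | 110-  (sole → essential)
  13 | 11-1,110-
  15 | -111,1-11,11-1
Essential prime implicants: 0010, 110-

2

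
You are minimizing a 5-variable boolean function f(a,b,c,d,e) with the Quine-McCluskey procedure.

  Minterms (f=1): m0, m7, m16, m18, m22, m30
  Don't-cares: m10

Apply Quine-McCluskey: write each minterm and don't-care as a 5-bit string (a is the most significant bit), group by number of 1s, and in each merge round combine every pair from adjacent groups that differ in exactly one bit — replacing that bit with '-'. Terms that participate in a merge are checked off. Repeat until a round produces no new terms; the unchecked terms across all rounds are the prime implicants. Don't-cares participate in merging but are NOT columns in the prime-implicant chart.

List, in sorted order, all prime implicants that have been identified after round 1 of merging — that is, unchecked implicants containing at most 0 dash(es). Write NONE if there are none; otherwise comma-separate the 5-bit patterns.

00111, 01010

Round 0: 00000✓ 00111 01010 10000✓ 10010✓ 10110✓ 11110✓
Round 1: -0000 1-110 10-10 100-0
PIs = {-0000, 00111, 01010, 1-110, 10-10, 100-0}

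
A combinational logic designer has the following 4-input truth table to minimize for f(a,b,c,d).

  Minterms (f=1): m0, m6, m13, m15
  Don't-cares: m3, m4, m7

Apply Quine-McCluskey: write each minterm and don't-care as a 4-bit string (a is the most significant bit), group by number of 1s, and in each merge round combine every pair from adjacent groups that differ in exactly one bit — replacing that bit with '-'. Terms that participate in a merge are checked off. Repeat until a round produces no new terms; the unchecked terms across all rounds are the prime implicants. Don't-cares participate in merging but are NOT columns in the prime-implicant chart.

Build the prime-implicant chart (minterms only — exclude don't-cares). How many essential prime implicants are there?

[col 0] 0000*, 0011*, 0100*, 0110*, 0111*, 1101*, 1111*
[col 1] -111, 0-00, 0-11, 01-0, 011-, 11-1
Prime implicants: -111, 0-00, 0-11, 01-0, 011-, 11-1
PI chart (minterm → PIs covering it):
  0 | 0-00  (sole → essential)
  6 | 01-0,011-
  13 | 11-1  (sole → essential)
  15 | -111,11-1
Essential prime implicants: 0-00, 11-1

2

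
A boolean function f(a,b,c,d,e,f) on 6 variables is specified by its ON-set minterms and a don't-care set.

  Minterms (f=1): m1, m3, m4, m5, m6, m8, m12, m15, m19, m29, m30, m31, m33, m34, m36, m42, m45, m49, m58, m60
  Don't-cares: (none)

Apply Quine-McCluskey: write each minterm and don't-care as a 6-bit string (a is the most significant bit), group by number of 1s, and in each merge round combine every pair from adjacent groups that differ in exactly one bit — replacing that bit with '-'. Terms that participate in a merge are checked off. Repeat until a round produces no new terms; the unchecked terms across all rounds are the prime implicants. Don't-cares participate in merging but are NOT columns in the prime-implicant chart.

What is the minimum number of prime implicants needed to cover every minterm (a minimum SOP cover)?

13

size-2^0 implicants → 000001(✓)  000011(✓)  000100(✓)  000101(✓)  000110(✓)  001000(✓)  001100(✓)  001111(✓)  010011(✓)  011101(✓)  011110(✓)  011111(✓)  100001(✓)  100010(✓)  100100(✓)  101010(✓)  101101  110001(✓)  111010(✓)  111100
size-2^1 implicants → -00001  -00100  0-0011  0-1111  00-100  000-01  0000-1  0001-0  00010-  001-00  0111-1  01111-  1-0001  1-1010  10-010
Unchecked terms (primes): -00001, -00100, 0-0011, 0-1111, 00-100, 000-01, 0000-1, 0001-0, 00010-, 001-00, 0111-1, 01111-, 1-0001, 1-1010, 10-010, 101101, 111100
Minterm coverage:
  m1 ⊆ -00001,000-01,0000-1
  m3 ⊆ 0-0011,0000-1
  m4 ⊆ -00100,00-100,0001-0,00010-
  m5 ⊆ 000-01,00010-
  m6 ⊆ 0001-0 [E]
  m8 ⊆ 001-00 [E]
  m12 ⊆ 00-100,001-00
  m15 ⊆ 0-1111 [E]
  m19 ⊆ 0-0011 [E]
  m29 ⊆ 0111-1 [E]
  m30 ⊆ 01111- [E]
  m31 ⊆ 0-1111,0111-1,01111-
  m33 ⊆ -00001,1-0001
  m34 ⊆ 10-010 [E]
  m36 ⊆ -00100 [E]
  m42 ⊆ 1-1010,10-010
  m45 ⊆ 101101 [E]
  m49 ⊆ 1-0001 [E]
  m58 ⊆ 1-1010 [E]
  m60 ⊆ 111100 [E]
E = {-00100, 0-0011, 0-1111, 0001-0, 001-00, 0111-1, 01111-, 1-0001, 1-1010, 10-010, 101101, 111100}
Petrick residual → 000-01
Cover = b'c'de'f' + a'c'd'ef + a'cdef + a'b'c'e'f + a'b'c'df' + a'b'ce'f' + a'bcdf + a'bcde + ac'd'e'f + acd'ef' + ab'd'ef' + ab'cde'f + abcde'f'  |cover|=13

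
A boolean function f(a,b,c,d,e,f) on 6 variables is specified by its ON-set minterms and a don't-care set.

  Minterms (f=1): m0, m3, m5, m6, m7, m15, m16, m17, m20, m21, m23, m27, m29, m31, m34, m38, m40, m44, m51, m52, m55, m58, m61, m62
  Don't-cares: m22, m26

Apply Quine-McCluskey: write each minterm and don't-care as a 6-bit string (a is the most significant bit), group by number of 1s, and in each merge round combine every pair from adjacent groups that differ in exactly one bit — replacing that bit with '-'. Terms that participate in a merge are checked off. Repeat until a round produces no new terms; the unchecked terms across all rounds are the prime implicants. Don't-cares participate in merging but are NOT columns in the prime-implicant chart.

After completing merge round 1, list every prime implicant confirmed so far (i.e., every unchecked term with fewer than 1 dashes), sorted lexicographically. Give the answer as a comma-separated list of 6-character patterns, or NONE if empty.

Round 0: 000000✓ 000011✓ 000101✓ 000110✓ 000111✓ 001111✓ 010000✓ 010001✓ 010100✓ 010101✓ 010110✓ 010111✓ 011010✓ 011011✓ 011101✓ 011111✓ 100010✓ 100110✓ 101000✓ 101100✓ 110011✓ 110100✓ 110111✓ 111010✓ 111101✓ 111110✓
Round 1: -00110 -10100 -10111 -11010 -11101 0-0000 0-0101✓ 0-0110✓ 0-0111✓ 0-1111✓ 00-111✓ 000-11 0001-1✓ 00011-✓ 01-101✓ 01-111✓ 010-00✓ 010-01✓ 01000-✓ 0101-0✓ 0101-1✓ 01010-✓ 01011-✓ 011-11 01101- 0111-1✓ 100-10 101-00 110-11 111-10
Round 2: 0--111 0-01-1 0-011- 01-1-1 010-0- 0101--
PIs = {-00110, -10100, -10111, -11010, -11101, 0--111, 0-0000, 0-01-1, 0-011-, 000-11, 01-1-1, 010-0-, 0101--, 011-11, 01101-, 100-10, 101-00, 110-11, 111-10}

NONE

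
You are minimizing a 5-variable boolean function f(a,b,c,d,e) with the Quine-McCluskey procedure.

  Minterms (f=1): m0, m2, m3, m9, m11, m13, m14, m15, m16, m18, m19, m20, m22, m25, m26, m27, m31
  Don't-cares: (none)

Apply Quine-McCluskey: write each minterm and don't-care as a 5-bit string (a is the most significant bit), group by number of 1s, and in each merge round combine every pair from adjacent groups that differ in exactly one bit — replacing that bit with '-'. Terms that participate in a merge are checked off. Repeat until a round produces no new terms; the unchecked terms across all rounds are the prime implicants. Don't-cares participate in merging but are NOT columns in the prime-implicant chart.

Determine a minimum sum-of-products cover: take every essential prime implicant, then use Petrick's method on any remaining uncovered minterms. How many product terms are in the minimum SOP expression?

8

Round 0: 00000✓ 00010✓ 00011✓ 01001✓ 01011✓ 01101✓ 01110✓ 01111✓ 10000✓ 10010✓ 10011✓ 10100✓ 10110✓ 11001✓ 11010✓ 11011✓ 11111✓
Round 1: -0000✓ -0010✓ -0011✓ -1001✓ -1011✓ -1111✓ 0-011✓ 000-0✓ 0001-✓ 01-01✓ 01-11✓ 010-1✓ 011-1✓ 0111- 1-010✓ 1-011✓ 10-00✓ 10-10✓ 100-0✓ 1001-✓ 101-0✓ 11-11✓ 110-1✓ 1101-✓
Round 2: --011 -00-0 -001- -1-11 -10-1 01--1 1-01- 10--0
PIs = {--011, -00-0, -001-, -1-11, -10-1, 01--1, 0111-, 1-01-, 10--0}
Coverage chart:
  m0: -00-0 ←essential
  m2: -00-0,-001-
  m3: --011,-001-
  m9: -10-1,01--1
  m11: --011,-1-11,-10-1,01--1
  m13: 01--1 ←essential
  m14: 0111- ←essential
  m15: -1-11,01--1,0111-
  m16: -00-0,10--0
  m18: -00-0,-001-,1-01-,10--0
  m19: --011,-001-,1-01-
  m20: 10--0 ←essential
  m22: 10--0 ←essential
  m25: -10-1 ←essential
  m26: 1-01- ←essential
  m27: --011,-1-11,-10-1,1-01-
  m31: -1-11 ←essential
Essential: -00-0, -1-11, -10-1, 01--1, 0111-, 1-01-, 10--0
Petrick residual → --011
Min cover (8 terms): c'de + b'c'e' + bde + bc'e + a'be + a'bcd + ac'd + ab'e'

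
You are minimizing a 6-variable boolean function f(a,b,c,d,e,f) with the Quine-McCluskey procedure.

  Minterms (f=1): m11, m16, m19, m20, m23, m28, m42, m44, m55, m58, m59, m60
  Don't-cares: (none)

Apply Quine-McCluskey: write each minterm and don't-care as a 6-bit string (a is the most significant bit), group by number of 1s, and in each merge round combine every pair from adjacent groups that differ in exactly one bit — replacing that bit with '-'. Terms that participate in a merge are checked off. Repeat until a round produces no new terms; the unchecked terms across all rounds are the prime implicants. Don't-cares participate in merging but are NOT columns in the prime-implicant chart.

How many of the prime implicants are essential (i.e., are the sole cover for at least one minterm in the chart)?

7

size-2^0 implicants → 001011  010000(✓)  010011(✓)  010100(✓)  010111(✓)  011100(✓)  101010(✓)  101100(✓)  110111(✓)  111010(✓)  111011(✓)  111100(✓)
size-2^1 implicants → -10111  -11100  01-100  010-00  010-11  1-1010  1-1100  11101-
Unchecked terms (primes): -10111, -11100, 001011, 01-100, 010-00, 010-11, 1-1010, 1-1100, 11101-
Minterm coverage:
  m11 ⊆ 001011 [E]
  m16 ⊆ 010-00 [E]
  m19 ⊆ 010-11 [E]
  m20 ⊆ 01-100,010-00
  m23 ⊆ -10111,010-11
  m28 ⊆ -11100,01-100
  m42 ⊆ 1-1010 [E]
  m44 ⊆ 1-1100 [E]
  m55 ⊆ -10111 [E]
  m58 ⊆ 1-1010,11101-
  m59 ⊆ 11101- [E]
  m60 ⊆ -11100,1-1100
E = {-10111, 001011, 010-00, 010-11, 1-1010, 1-1100, 11101-}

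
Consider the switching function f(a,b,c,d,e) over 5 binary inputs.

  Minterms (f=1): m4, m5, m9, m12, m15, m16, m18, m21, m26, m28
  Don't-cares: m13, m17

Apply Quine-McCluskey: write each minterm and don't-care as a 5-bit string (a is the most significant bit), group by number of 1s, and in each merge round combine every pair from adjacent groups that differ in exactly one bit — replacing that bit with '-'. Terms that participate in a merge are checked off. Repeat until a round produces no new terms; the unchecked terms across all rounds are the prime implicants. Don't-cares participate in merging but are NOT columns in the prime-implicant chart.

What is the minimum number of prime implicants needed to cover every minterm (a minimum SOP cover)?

7

Round 0: 00100✓ 00101✓ 01001✓ 01100✓ 01101✓ 01111✓ 10000✓ 10001✓ 10010✓ 10101✓ 11010✓ 11100✓
Round 1: -0101 -1100 0-100✓ 0-101✓ 0010-✓ 01-01 011-1 0110-✓ 1-010 10-01 100-0 1000-
Round 2: 0-10-
PIs = {-0101, -1100, 0-10-, 01-01, 011-1, 1-010, 10-01, 100-0, 1000-}
Coverage chart:
  m4: 0-10- ←essential
  m5: -0101,0-10-
  m9: 01-01 ←essential
  m12: -1100,0-10-
  m15: 011-1 ←essential
  m16: 100-0,1000-
  m18: 1-010,100-0
  m21: -0101,10-01
  m26: 1-010 ←essential
  m28: -1100 ←essential
Essential: -1100, 0-10-, 01-01, 011-1, 1-010
Petrick residual → -0101, 100-0
Min cover (7 terms): b'cd'e + bcd'e' + a'cd' + a'bd'e + a'bce + ac'de' + ab'c'e'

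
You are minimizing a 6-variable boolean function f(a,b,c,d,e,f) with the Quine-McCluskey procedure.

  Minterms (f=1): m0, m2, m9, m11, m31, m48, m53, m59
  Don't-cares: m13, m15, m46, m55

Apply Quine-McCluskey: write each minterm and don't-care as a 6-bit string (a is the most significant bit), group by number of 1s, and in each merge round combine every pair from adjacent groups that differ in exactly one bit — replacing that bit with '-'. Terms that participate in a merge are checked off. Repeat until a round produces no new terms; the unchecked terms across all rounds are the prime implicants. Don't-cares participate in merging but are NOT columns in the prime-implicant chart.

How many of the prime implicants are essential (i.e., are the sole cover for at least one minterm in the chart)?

[col 0] 000000*, 000010*, 001001*, 001011*, 001101*, 001111*, 011111*, 101110, 110000, 110101*, 110111*, 111011
[col 1] 0-1111, 0000-0, 001-01*, 001-11*, 0010-1*, 0011-1*, 1101-1
[col 2] 001--1
Prime implicants: 0-1111, 0000-0, 001--1, 101110, 110000, 1101-1, 111011
PI chart (minterm → PIs covering it):
  0 | 0000-0  (sole → essential)
  2 | 0000-0  (sole → essential)
  9 | 001--1  (sole → essential)
  11 | 001--1  (sole → essential)
  31 | 0-1111  (sole → essential)
  48 | 110000  (sole → essential)
  53 | 1101-1  (sole → essential)
  59 | 111011  (sole → essential)
Essential prime implicants: 0-1111, 0000-0, 001--1, 110000, 1101-1, 111011

6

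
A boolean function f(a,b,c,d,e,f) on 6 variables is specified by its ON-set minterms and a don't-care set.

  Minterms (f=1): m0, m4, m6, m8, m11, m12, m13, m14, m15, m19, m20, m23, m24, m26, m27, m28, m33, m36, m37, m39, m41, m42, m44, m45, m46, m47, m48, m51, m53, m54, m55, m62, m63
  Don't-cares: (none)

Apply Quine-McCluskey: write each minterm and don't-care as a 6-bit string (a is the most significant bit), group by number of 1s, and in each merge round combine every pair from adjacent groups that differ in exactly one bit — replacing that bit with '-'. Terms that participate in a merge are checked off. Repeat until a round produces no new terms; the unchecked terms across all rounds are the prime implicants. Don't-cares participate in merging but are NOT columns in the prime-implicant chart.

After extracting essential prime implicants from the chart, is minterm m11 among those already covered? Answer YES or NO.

Round 0: 000000✓ 000100✓ 000110✓ 001000✓ 001011✓ 001100✓ 001101✓ 001110✓ 001111✓ 010011✓ 010100✓ 010111✓ 011000✓ 011010✓ 011011✓ 011100✓ 100001✓ 100100✓ 100101✓ 100111✓ 101001✓ 101010✓ 101100✓ 101101✓ 101110✓ 101111✓ 110000 110011✓ 110101✓ 110110✓ 110111✓ 111110✓ 111111✓
Round 1: -00100✓ -01100✓ -01101✓ -01110✓ -01111✓ -10011✓ -10111✓ 0-0100✓ 0-1000✓ 0-1011 0-1100✓ 00-000✓ 00-100✓ 00-110✓ 000-00✓ 0001-0✓ 001-00✓ 001-11 0011-0✓ 0011-1✓ 00110-✓ 00111-✓ 01-011 01-100✓ 010-11✓ 011-00✓ 0110-0 01101- 1-0101✓ 1-0111✓ 1-1110✓ 1-1111✓ 10-001✓ 10-100✓ 10-101✓ 10-111✓ 100-01✓ 1001-1✓ 10010-✓ 101-01✓ 101-10 1011-0✓ 1011-1✓ 10110-✓ 10111-✓ 11-110✓ 11-111✓ 110-11✓ 1101-1✓ 11011-✓ 11111-✓
Round 2: -0-100 -011-0✓ -011-1✓ -0110-✓ -0111-✓ -10-11 0--100 0-1-00 00--00 00-1-0 0011--✓ 1--111 1-01-1 1-111- 10--01 10-1-1 10-10- 1011--✓ 11-11-
Round 3: -011--
PIs = {-0-100, -011--, -10-11, 0--100, 0-1-00, 0-1011, 00--00, 00-1-0, 001-11, 01-011, 0110-0, 01101-, 1--111, 1-01-1, 1-111-, 10--01, 10-1-1, 10-10-, 101-10, 11-11-, 110000}
Coverage chart:
  m0: 00--00 ←essential
  m4: -0-100,0--100,00--00,00-1-0
  m6: 00-1-0 ←essential
  m8: 0-1-00,00--00
  m11: 0-1011,001-11
  m12: -0-100,-011--,0--100,0-1-00,00--00,00-1-0
  m13: -011-- ←essential
  m14: -011--,00-1-0
  m15: -011--,001-11
  m19: -10-11,01-011
  m20: 0--100 ←essential
  m23: -10-11 ←essential
  m24: 0-1-00,0110-0
  m26: 0110-0,01101-
  m27: 0-1011,01-011,01101-
  m28: 0--100,0-1-00
  m33: 10--01 ←essential
  m36: -0-100,10-10-
  m37: 1-01-1,10--01,10-1-1,10-10-
  m39: 1--111,1-01-1,10-1-1
  m41: 10--01 ←essential
  m42: 101-10 ←essential
  m44: -0-100,-011--,10-10-
  m45: -011--,10--01,10-1-1,10-10-
  m46: -011--,1-111-,101-10
  m47: -011--,1--111,1-111-,10-1-1
  m48: 110000 ←essential
  m51: -10-11 ←essential
  m53: 1-01-1 ←essential
  m54: 11-11- ←essential
  m55: -10-11,1--111,1-01-1,11-11-
  m62: 1-111-,11-11-
  m63: 1--111,1-111-,11-11-
Essential: -011--, -10-11, 0--100, 00--00, 00-1-0, 1-01-1, 10--01, 101-10, 11-11-, 110000

NO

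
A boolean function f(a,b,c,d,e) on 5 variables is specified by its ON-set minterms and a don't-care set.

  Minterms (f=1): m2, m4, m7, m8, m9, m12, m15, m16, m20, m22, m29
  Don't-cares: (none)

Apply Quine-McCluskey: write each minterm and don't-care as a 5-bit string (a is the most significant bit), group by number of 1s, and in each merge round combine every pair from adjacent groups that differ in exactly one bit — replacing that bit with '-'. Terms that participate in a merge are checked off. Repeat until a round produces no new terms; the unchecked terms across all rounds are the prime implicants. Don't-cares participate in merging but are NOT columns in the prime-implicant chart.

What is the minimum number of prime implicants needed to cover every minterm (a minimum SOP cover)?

7

Round 0: 00010 00100✓ 00111✓ 01000✓ 01001✓ 01100✓ 01111✓ 10000✓ 10100✓ 10110✓ 11101
Round 1: -0100 0-100 0-111 01-00 0100- 10-00 101-0
PIs = {-0100, 0-100, 0-111, 00010, 01-00, 0100-, 10-00, 101-0, 11101}
Coverage chart:
  m2: 00010 ←essential
  m4: -0100,0-100
  m7: 0-111 ←essential
  m8: 01-00,0100-
  m9: 0100- ←essential
  m12: 0-100,01-00
  m15: 0-111 ←essential
  m16: 10-00 ←essential
  m20: -0100,10-00,101-0
  m22: 101-0 ←essential
  m29: 11101 ←essential
Essential: 0-111, 00010, 0100-, 10-00, 101-0, 11101
Petrick residual → 0-100
Min cover (7 terms): a'cd'e' + a'cde + a'b'c'de' + a'bc'd' + ab'd'e' + ab'ce' + abcd'e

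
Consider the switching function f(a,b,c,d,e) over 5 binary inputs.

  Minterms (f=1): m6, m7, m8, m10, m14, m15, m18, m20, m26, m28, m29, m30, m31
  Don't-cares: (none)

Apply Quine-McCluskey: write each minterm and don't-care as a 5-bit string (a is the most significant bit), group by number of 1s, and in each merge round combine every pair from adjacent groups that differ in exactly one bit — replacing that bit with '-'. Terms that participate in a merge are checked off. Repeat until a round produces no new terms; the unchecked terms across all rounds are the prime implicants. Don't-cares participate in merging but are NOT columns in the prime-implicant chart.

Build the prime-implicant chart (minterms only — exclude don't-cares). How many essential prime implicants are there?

5

size-2^0 implicants → 00110(✓)  00111(✓)  01000(✓)  01010(✓)  01110(✓)  01111(✓)  10010(✓)  10100(✓)  11010(✓)  11100(✓)  11101(✓)  11110(✓)  11111(✓)
size-2^1 implicants → -1010(✓)  -1110(✓)  -1111(✓)  0-110(✓)  0-111(✓)  0011-(✓)  01-10(✓)  010-0  0111-(✓)  1-010  1-100  11-10(✓)  111-0(✓)  111-1(✓)  1110-(✓)  1111-(✓)
size-2^2 implicants → -1-10  -111-  0-11-  111--
Unchecked terms (primes): -1-10, -111-, 0-11-, 010-0, 1-010, 1-100, 111--
Minterm coverage:
  m6 ⊆ 0-11- [E]
  m7 ⊆ 0-11- [E]
  m8 ⊆ 010-0 [E]
  m10 ⊆ -1-10,010-0
  m14 ⊆ -1-10,-111-,0-11-
  m15 ⊆ -111-,0-11-
  m18 ⊆ 1-010 [E]
  m20 ⊆ 1-100 [E]
  m26 ⊆ -1-10,1-010
  m28 ⊆ 1-100,111--
  m29 ⊆ 111-- [E]
  m30 ⊆ -1-10,-111-,111--
  m31 ⊆ -111-,111--
E = {0-11-, 010-0, 1-010, 1-100, 111--}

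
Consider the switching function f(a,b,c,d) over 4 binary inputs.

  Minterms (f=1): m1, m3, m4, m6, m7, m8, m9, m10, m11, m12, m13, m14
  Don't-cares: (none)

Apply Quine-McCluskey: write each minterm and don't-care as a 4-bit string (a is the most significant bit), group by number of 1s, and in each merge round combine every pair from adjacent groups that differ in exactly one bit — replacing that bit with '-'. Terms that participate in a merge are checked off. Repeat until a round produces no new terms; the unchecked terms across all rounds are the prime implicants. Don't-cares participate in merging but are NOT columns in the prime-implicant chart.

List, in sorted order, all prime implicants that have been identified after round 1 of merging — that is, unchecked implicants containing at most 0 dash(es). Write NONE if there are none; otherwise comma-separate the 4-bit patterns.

Round 0: 0001✓ 0011✓ 0100✓ 0110✓ 0111✓ 1000✓ 1001✓ 1010✓ 1011✓ 1100✓ 1101✓ 1110✓
Round 1: -001✓ -011✓ -100✓ -110✓ 0-11 00-1✓ 01-0✓ 011- 1-00✓ 1-01✓ 1-10✓ 10-0✓ 10-1✓ 100-✓ 101-✓ 11-0✓ 110-✓
Round 2: -0-1 -1-0 1--0 1-0- 10--
PIs = {-0-1, -1-0, 0-11, 011-, 1--0, 1-0-, 10--}

NONE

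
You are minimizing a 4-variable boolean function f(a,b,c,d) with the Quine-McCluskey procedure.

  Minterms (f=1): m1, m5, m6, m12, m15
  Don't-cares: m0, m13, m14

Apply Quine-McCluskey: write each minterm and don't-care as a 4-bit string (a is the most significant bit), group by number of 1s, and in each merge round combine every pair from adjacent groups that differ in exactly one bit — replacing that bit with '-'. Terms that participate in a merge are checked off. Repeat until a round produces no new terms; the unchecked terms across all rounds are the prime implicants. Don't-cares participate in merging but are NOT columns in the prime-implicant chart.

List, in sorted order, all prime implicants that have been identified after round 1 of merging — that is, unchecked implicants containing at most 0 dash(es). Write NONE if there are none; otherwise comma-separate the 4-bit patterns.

NONE

Round 0: 0000✓ 0001✓ 0101✓ 0110✓ 1100✓ 1101✓ 1110✓ 1111✓
Round 1: -101 -110 0-01 000- 11-0✓ 11-1✓ 110-✓ 111-✓
Round 2: 11--
PIs = {-101, -110, 0-01, 000-, 11--}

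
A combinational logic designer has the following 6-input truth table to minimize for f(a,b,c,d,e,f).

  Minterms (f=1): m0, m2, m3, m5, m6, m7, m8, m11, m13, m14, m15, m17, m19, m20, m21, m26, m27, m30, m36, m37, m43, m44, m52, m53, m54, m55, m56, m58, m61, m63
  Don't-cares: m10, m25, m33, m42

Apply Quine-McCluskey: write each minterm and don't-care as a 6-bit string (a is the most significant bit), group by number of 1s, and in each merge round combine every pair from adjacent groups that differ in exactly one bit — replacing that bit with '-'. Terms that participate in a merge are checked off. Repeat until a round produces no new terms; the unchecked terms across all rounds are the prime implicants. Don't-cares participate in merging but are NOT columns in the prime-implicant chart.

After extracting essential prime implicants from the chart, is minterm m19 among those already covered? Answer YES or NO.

NO

size-2^0 implicants → 000000(✓)  000010(✓)  000011(✓)  000101(✓)  000110(✓)  000111(✓)  001000(✓)  001010(✓)  001011(✓)  001101(✓)  001110(✓)  001111(✓)  010001(✓)  010011(✓)  010100(✓)  010101(✓)  011001(✓)  011010(✓)  011011(✓)  011110(✓)  100001(✓)  100100(✓)  100101(✓)  101010(✓)  101011(✓)  101100(✓)  110100(✓)  110101(✓)  110110(✓)  110111(✓)  111000(✓)  111010(✓)  111101(✓)  111111(✓)
size-2^1 implicants → -00101(✓)  -01010(✓)  -01011(✓)  -10100(✓)  -10101(✓)  -11010(✓)  0-0011(✓)  0-0101(✓)  0-1010(✓)  0-1011(✓)  0-1110(✓)  00-000(✓)  00-010(✓)  00-011(✓)  00-101(✓)  00-110(✓)  00-111(✓)  000-10(✓)  000-11(✓)  0000-0(✓)  00001-(✓)  0001-1(✓)  00011-(✓)  001-10(✓)  001-11(✓)  0010-0(✓)  00101-(✓)  0011-1(✓)  00111-(✓)  01-001(✓)  01-011(✓)  010-01  0100-1(✓)  01010-(✓)  011-10(✓)  0110-1(✓)  01101-(✓)  1-0100(✓)  1-0101(✓)  1-1010(✓)  10-100  100-01  10010-(✓)  10101-(✓)  11-101(✓)  11-111(✓)  1101-0(✓)  1101-1(✓)  11010-(✓)  11011-(✓)  1110-0  1111-1(✓)
size-2^2 implicants → --0101  --1010  -0101-  -1010-  0--011  0-1-10  0-101-  00--10(✓)  00--11(✓)  00-0-0  00-01-(✓)  00-1-1  00-11-(✓)  000-1-(✓)  001-1-(✓)  01-0-1  1-010-  11-1-1  1101--
size-2^3 implicants → 00--1-
Unchecked terms (primes): --0101, --1010, -0101-, -1010-, 0--011, 0-1-10, 0-101-, 00--1-, 00-0-0, 00-1-1, 01-0-1, 010-01, 1-010-, 10-100, 100-01, 11-1-1, 1101--, 1110-0
Minterm coverage:
  m0 ⊆ 00-0-0 [E]
  m2 ⊆ 00--1-,00-0-0
  m3 ⊆ 0--011,00--1-
  m5 ⊆ --0101,00-1-1
  m6 ⊆ 00--1- [E]
  m7 ⊆ 00--1-,00-1-1
  m8 ⊆ 00-0-0 [E]
  m11 ⊆ -0101-,0--011,0-101-,00--1-
  m13 ⊆ 00-1-1 [E]
  m14 ⊆ 0-1-10,00--1-
  m15 ⊆ 00--1-,00-1-1
  m17 ⊆ 01-0-1,010-01
  m19 ⊆ 0--011,01-0-1
  m20 ⊆ -1010- [E]
  m21 ⊆ --0101,-1010-,010-01
  m26 ⊆ --1010,0-1-10,0-101-
  m27 ⊆ 0--011,0-101-,01-0-1
  m30 ⊆ 0-1-10 [E]
  m36 ⊆ 1-010-,10-100
  m37 ⊆ --0101,1-010-,100-01
  m43 ⊆ -0101- [E]
  m44 ⊆ 10-100 [E]
  m52 ⊆ -1010-,1-010-,1101--
  m53 ⊆ --0101,-1010-,1-010-,11-1-1,1101--
  m54 ⊆ 1101-- [E]
  m55 ⊆ 11-1-1,1101--
  m56 ⊆ 1110-0 [E]
  m58 ⊆ --1010,1110-0
  m61 ⊆ 11-1-1 [E]
  m63 ⊆ 11-1-1 [E]
E = {-0101-, -1010-, 0-1-10, 00--1-, 00-0-0, 00-1-1, 10-100, 11-1-1, 1101--, 1110-0}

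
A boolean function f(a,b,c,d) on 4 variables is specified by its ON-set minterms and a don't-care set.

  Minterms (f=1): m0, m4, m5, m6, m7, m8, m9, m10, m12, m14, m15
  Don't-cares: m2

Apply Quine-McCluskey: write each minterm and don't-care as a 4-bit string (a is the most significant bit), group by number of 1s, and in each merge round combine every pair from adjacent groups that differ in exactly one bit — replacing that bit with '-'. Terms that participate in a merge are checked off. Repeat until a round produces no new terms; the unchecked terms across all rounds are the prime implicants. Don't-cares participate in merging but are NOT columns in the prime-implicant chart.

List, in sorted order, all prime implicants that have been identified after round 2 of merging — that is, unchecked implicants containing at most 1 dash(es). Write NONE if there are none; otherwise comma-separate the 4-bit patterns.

Round 0: 0000✓ 0010✓ 0100✓ 0101✓ 0110✓ 0111✓ 1000✓ 1001✓ 1010✓ 1100✓ 1110✓ 1111✓
Round 1: -000✓ -010✓ -100✓ -110✓ -111✓ 0-00✓ 0-10✓ 00-0✓ 01-0✓ 01-1✓ 010-✓ 011-✓ 1-00✓ 1-10✓ 10-0✓ 100- 11-0✓ 111-✓
Round 2: --00✓ --10✓ -0-0✓ -1-0✓ -11- 0--0✓ 01-- 1--0✓
Round 3: ---0
PIs = {---0, -11-, 01--, 100-}

100-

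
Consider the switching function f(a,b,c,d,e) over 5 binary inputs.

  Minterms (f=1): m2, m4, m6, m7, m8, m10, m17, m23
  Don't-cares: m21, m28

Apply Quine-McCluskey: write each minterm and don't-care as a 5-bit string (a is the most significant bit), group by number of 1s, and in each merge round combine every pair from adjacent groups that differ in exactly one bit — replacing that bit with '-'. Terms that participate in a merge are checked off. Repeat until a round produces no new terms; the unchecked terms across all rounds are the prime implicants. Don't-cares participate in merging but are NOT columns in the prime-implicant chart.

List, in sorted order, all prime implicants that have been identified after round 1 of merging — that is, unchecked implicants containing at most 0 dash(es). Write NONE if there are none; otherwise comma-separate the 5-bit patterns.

11100

Round 0: 00010✓ 00100✓ 00110✓ 00111✓ 01000✓ 01010✓ 10001✓ 10101✓ 10111✓ 11100
Round 1: -0111 0-010 00-10 001-0 0011- 010-0 10-01 101-1
PIs = {-0111, 0-010, 00-10, 001-0, 0011-, 010-0, 10-01, 101-1, 11100}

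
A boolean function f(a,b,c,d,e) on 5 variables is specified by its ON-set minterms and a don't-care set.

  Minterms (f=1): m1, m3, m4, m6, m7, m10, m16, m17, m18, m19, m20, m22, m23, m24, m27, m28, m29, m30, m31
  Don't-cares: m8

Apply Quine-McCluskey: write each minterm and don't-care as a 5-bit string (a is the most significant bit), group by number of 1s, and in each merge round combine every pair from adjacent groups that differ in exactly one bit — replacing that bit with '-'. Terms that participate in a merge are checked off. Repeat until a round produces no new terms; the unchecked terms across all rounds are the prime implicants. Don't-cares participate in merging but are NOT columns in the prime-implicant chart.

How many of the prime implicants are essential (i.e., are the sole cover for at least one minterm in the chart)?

5

Round 0: 00001✓ 00011✓ 00100✓ 00110✓ 00111✓ 01000✓ 01010✓ 10000✓ 10001✓ 10010✓ 10011✓ 10100✓ 10110✓ 10111✓ 11000✓ 11011✓ 11100✓ 11101✓ 11110✓ 11111✓
Round 1: -0001✓ -0011✓ -0100✓ -0110✓ -0111✓ -1000 00-11✓ 000-1✓ 001-0✓ 0011-✓ 010-0 1-000✓ 1-011✓ 1-100✓ 1-110✓ 1-111✓ 10-00✓ 10-10✓ 10-11✓ 100-0✓ 100-1✓ 1000-✓ 1001-✓ 101-0✓ 1011-✓ 11-00✓ 11-11✓ 111-0✓ 111-1✓ 1110-✓ 1111-✓
Round 2: -0-11 -00-1 -01-0 -011- 1--00 1--11 1-1-0 1-11- 10--0 10-1- 100-- 111--
PIs = {-0-11, -00-1, -01-0, -011-, -1000, 010-0, 1--00, 1--11, 1-1-0, 1-11-, 10--0, 10-1-, 100--, 111--}
Coverage chart:
  m1: -00-1 ←essential
  m3: -0-11,-00-1
  m4: -01-0 ←essential
  m6: -01-0,-011-
  m7: -0-11,-011-
  m10: 010-0 ←essential
  m16: 1--00,10--0,100--
  m17: -00-1,100--
  m18: 10--0,10-1-,100--
  m19: -0-11,-00-1,1--11,10-1-,100--
  m20: -01-0,1--00,1-1-0,10--0
  m22: -01-0,-011-,1-1-0,1-11-,10--0,10-1-
  m23: -0-11,-011-,1--11,1-11-,10-1-
  m24: -1000,1--00
  m27: 1--11 ←essential
  m28: 1--00,1-1-0,111--
  m29: 111-- ←essential
  m30: 1-1-0,1-11-,111--
  m31: 1--11,1-11-,111--
Essential: -00-1, -01-0, 010-0, 1--11, 111--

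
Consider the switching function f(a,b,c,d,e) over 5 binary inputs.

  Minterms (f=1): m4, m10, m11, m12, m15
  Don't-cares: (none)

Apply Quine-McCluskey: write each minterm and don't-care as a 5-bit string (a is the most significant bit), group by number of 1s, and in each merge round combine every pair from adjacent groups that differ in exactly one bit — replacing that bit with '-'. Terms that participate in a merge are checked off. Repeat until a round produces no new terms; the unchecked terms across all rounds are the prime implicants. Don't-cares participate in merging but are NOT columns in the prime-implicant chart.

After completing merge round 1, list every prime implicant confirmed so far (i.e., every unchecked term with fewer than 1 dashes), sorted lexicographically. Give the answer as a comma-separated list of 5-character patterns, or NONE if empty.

NONE

size-2^0 implicants → 00100(✓)  01010(✓)  01011(✓)  01100(✓)  01111(✓)
size-2^1 implicants → 0-100  01-11  0101-
Unchecked terms (primes): 0-100, 01-11, 0101-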